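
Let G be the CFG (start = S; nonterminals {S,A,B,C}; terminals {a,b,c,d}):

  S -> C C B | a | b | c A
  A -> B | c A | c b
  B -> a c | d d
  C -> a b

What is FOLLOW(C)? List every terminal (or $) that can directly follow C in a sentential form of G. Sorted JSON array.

Compute FIRST by fixpoint:
pass 1:
  A via A→c A: +{c}
  B via B→a c: +{a}
  B via B→d d: +{d}
  C via C→a b: +{a}
  S via S→C C B: +{a}
  S via S→b: +{b}
  S via S→c A: +{c}
  FIRST(S)={a,b,c}  FIRST(A)={c}  FIRST(B)={a,d}  FIRST(C)={a}
pass 2:
  A via A→B: +{a,d}
  FIRST(S)={a,b,c}  FIRST(A)={a,c,d}  FIRST(B)={a,d}  FIRST(C)={a}
pass 3: — fixpoint
  FIRST(S)={a,b,c}  FIRST(A)={a,c,d}  FIRST(B)={a,d}  FIRST(C)={a}

FOLLOW sets:
initialize: $ ∈ FOLLOW(S)
round 1:
  S→C C B: FOLLOW(C) ⊇ FIRST(C) = {a}; new: +{a}
  S→C C B: FOLLOW(C) ⊇ FIRST(B) = {a,d}; new: +{d}
  S→C C B: FOLLOW(B) ⊇ FOLLOW(S) ⊇ {$}; new: +{$}
  S→c A: FOLLOW(A) ⊇ FOLLOW(S) ⊇ {$}; new: +{$}
  S: {$}  A: {$}  B: {$}  C: {a,d}
round 2: (stable)
  S: {$}  A: {$}  B: {$}  C: {a,d}

FOLLOW(C) = ["a", "d"]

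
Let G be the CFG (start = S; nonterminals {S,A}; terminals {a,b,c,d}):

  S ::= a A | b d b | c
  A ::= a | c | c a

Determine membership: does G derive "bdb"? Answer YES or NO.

Convert to CNF:
  S -> T1 A | T2 X4 | c
  A -> T0 T1 | a | c
  T0 -> c
  T1 -> a
  T2 -> b
  T3 -> d
  X4 -> T3 T2

CYK fill:
  T[0,0] 'b' = {T2}  orig:{}
  T[1,1] 'd' = {T3}  orig:{}
  T[2,2] 'b' = {T2}  orig:{}
  T[0,1] 'bd' = ∅
  T[1,2] 'db' = {X4}  orig:{}
  T[0,2] 'bdb' = {S}

S ∈ T[0,2] ⇒ YES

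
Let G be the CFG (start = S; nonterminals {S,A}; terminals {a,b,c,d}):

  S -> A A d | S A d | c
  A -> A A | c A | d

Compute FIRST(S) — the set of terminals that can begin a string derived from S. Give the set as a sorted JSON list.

FIRST sets, iterate to fixpoint:
round 1:
  A via A→c A: +{c}
  A via A→d: +{d}
  S via S→A A d: +{c,d}
  S: {c,d}  A: {c,d}
round 2: done
  S: {c,d}  A: {c,d}

FIRST(S) = ["c", "d"]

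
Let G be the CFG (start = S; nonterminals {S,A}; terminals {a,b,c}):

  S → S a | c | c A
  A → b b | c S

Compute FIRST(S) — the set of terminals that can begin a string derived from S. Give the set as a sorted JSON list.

FIRST iteration:
iter 1:
  A via A→b b: +{b}
  A via A→c S: +{c}
  S via S→c: +{c}
  FIRST[S]={c}  FIRST[A]={b,c}
iter 2: — fixpoint
  FIRST[S]={c}  FIRST[A]={b,c}

FIRST(S) = ["c"]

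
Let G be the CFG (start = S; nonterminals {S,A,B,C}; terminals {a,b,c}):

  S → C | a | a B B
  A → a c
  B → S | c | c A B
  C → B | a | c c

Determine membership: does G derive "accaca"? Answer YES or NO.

Convert to CNF:
  S -> T0 X6 | T1 T1 | T1 X7 | a | c
  A -> T0 T1
  B -> T0 X2 | T1 T1 | T1 X3 | a | c
  C -> T0 X4 | T1 T1 | T1 X5 | a | c
  T0 -> a
  T1 -> c
  X2 -> B B
  X3 -> A B
  X4 -> B B
  X5 -> A B
  X6 -> B B
  X7 -> A B

CYK fill:
  [0..0]={B,C,S,T0}  "a"  orig:{B,C,S}
  [1..1]={B,C,S,T1}  "c"  orig:{B,C,S}
  [2..2]={B,C,S,T1}  "c"  orig:{B,C,S}
  [3..3]={B,C,S,T0}  "a"  orig:{B,C,S}
  [4..4]={B,C,S,T1}  "c"  orig:{B,C,S}
  [5..5]={B,C,S,T0}  "a"  orig:{B,C,S}
  [0..1]={A,X2,X4,X6}  "ac"  orig:{A}
  [1..2]={B,C,S,X2,X4,X6}  "cc"  orig:{B,C,S}
  [2..3]={X2,X4,X6}  "ca"  orig:{}
  [3..4]={A,X2,X4,X6}  "ac"  orig:{A}
  [4..5]={X2,X4,X6}  "ca"  orig:{}
  [0..2]={B,C,S,X2,X3,X4,X5,X6,X7}  "acc"  orig:{B,C,S}
  [1..3]={X2,X4,X6}  "cca"  orig:{}
  [2..4]=∅  "cac"
  [3..5]={B,C,S,X3,X5,X7}  "aca"  orig:{B,C,S}
  [0..3]={B,C,S,X2,X4,X6}  "acca"  orig:{B,C,S}
  [1..4]=∅  "ccac"
  [2..5]={B,C,S,X2,X4,X6}  "caca"  orig:{B,C,S}
  [0..4]={X2,X4,X6}  "accac"  orig:{}
  [1..5]={X2,X4,X6}  "ccaca"  orig:{}
  [0..5]={B,C,S,X2,X3,X4,X5,X6,X7}  "accaca"  orig:{B,C,S}

S ∈ T[0,5] ⇒ YES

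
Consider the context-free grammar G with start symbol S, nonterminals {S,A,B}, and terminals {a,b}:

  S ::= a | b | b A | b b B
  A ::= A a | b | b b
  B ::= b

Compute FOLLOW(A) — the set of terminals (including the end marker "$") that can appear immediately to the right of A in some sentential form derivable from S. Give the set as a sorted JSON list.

FIRST sets, iterate to fixpoint:
pass 1:
  A via A→b: +{b}
  B via B→b: +{b}
  S via S→a: +{a}
  S via S→b: +{b}
  S: {a,b}  A: {b}  B: {b}
pass 2: — fixpoint
  S: {a,b}  A: {b}  B: {b}

FOLLOW sets:
initialize: $ ∈ FOLLOW(S)
iter 1:
  A→A a: FOLLOW(A) ⊇ FIRST(a) = {a}; new: +{a}
  S→b A: FOLLOW(A) ⊇ FOLLOW(S) ⊇ {$}; new: +{$}
  S→b b B: FOLLOW(B) ⊇ FOLLOW(S) ⊇ {$}; new: +{$}
  FOLLOW(S)={$}  FOLLOW(A)={$,a}  FOLLOW(B)={$}
iter 2: — fixpoint
  FOLLOW(S)={$}  FOLLOW(A)={$,a}  FOLLOW(B)={$}

FOLLOW(A) = ["$", "a"]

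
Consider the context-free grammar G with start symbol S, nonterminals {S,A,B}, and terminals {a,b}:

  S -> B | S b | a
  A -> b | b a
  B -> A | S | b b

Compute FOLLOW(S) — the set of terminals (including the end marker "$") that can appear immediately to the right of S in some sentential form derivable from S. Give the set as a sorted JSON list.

FIRST sets, iterate to fixpoint:
round 1:
  A via A→b: +{b}
  B via B→A: +{b}
  S via S→B: +{b}
  S via S→a: +{a}
  FIRST(S)={a,b}  FIRST(A)={b}  FIRST(B)={b}
round 2:
  B via B→S: +{a}
  FIRST(S)={a,b}  FIRST(A)={b}  FIRST(B)={a,b}
round 3: (stable)
  FIRST(S)={a,b}  FIRST(A)={b}  FIRST(B)={a,b}

Compute FOLLOW by fixpoint:
FOLLOW(S) := {$}
[1]
  S→B: FOLLOW(B) ⊇ FOLLOW(S) ⊇ {$}; new: +{$}
  S→S b: FOLLOW(S) ⊇ FIRST(b) = {b}; new: +{b}
  S: {$,b}  A: {}  B: {$}
[2]
  B→A: FOLLOW(A) ⊇ FOLLOW(B) ⊇ {$}; new: +{$}
  S→B: FOLLOW(B) ⊇ FOLLOW(S) ⊇ {$,b}; new: +{b}
  S: {$,b}  A: {$}  B: {$,b}
[3]
  B→A: FOLLOW(A) ⊇ FOLLOW(B) ⊇ {$,b}; new: +{b}
  S: {$,b}  A: {$,b}  B: {$,b}
[4] (stable)
  S: {$,b}  A: {$,b}  B: {$,b}

FOLLOW(S) = ["$", "b"]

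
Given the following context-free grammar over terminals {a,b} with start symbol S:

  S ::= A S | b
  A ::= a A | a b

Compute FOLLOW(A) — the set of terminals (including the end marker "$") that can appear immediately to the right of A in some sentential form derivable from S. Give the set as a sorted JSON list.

Compute FIRST by fixpoint:
pass 1:
  A via A→a A: +{a}
  S via S→A S: +{a}
  S via S→b: +{b}
  S: {a,b}  A: {a}
pass 2: done
  S: {a,b}  A: {a}

FOLLOW sets:
FOLLOW(S) := {$}
round 1:
  S→A S: FOLLOW(A) ⊇ FIRST(S) = {a,b}; new: +{a,b}
  S: {$}  A: {a,b}
round 2: (stable)
  S: {$}  A: {a,b}

FOLLOW(A) = ["a", "b"]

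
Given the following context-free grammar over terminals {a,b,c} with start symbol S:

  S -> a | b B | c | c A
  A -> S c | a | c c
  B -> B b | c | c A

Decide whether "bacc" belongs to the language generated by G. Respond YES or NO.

CNF form of G:
  S -> T0 A | T1 B | a | c
  A -> S T0 | T0 T0 | a
  B -> B T1 | T0 A | c
  T0 -> c
  T1 -> b

Fill CYK table bottom-up:
  T[0,0] 'b' = {T1}  orig:{}
  T[1,1] 'a' = {A,S}
  T[2,2] 'c' = {B,S,T0}  orig:{B,S}
  T[3,3] 'c' = {B,S,T0}  orig:{B,S}
  T[0,1] 'ba' = ∅
  T[1,2] 'ac' = {A}
  T[2,3] 'cc' = {A}
  T[0,2] 'bac' = ∅
  T[1,3] 'acc' = ∅
  T[0,3] 'bacc' = ∅

S ∉ T[0,3] ⇒ NO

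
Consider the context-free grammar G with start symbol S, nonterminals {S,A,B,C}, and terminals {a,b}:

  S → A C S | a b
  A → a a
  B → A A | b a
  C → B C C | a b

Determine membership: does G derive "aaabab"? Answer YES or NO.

Convert to CNF:
  S -> A X3 | T0 T1
  A -> T0 T0
  B -> A A | T1 T0
  C -> B X2 | T0 T1
  T0 -> a
  T1 -> b
  X2 -> C C
  X3 -> C S

CYK fill:
  [0..0]={T0}  "a"  orig:{}
  [1..1]={T0}  "a"  orig:{}
  [2..2]={T0}  "a"  orig:{}
  [3..3]={T1}  "b"  orig:{}
  [4..4]={T0}  "a"  orig:{}
  [5..5]={T1}  "b"  orig:{}
  [0..1]={A}  "aa"
  [1..2]={A}  "aa"
  [2..3]={C,S}  "ab"
  [3..4]={B}  "ba"
  [4..5]={C,S}  "ab"
  [0..2]=∅  "aaa"
  [1..3]=∅  "aab"
  [2..4]=∅  "aba"
  [3..5]=∅  "bab"
  [0..3]=∅  "aaab"
  [1..4]=∅  "aaba"
  [2..5]={X2,X3}  "abab"  orig:{}
  [0..4]=∅  "aaaba"
  [1..5]=∅  "aabab"
  [0..5]={S}  "aaabab"

S ∈ T[0,5] ⇒ YES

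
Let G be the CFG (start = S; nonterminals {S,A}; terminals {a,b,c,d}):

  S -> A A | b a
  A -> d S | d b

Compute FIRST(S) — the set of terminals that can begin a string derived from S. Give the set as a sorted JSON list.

FIRST sets, iterate to fixpoint:
pass 1:
  A via A→d S: +{d}
  S via S→A A: +{d}
  S via S→b a: +{b}
  FIRST[S]={b,d}  FIRST[A]={d}
pass 2: done
  FIRST[S]={b,d}  FIRST[A]={d}

FIRST(S) = ["b", "d"]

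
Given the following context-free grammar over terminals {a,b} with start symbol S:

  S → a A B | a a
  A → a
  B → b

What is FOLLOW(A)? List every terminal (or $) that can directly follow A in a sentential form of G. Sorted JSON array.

FIRST iteration:
round 1:
  A via A→a: +{a}
  B via B→b: +{b}
  S via S→a A B: +{a}
  FIRST(S)={a}  FIRST(A)={a}  FIRST(B)={b}
round 2: — fixpoint
  FIRST(S)={a}  FIRST(A)={a}  FIRST(B)={b}

FOLLOW iteration:
seed FOLLOW(S) with $
round 1:
  S→a A B: FOLLOW(A) ⊇ FIRST(B) = {b}; new: +{b}
  S→a A B: FOLLOW(B) ⊇ FOLLOW(S) ⊇ {$}; new: +{$}
  FOLLOW[S]={$}  FOLLOW[A]={b}  FOLLOW[B]={$}
round 2: — fixpoint
  FOLLOW[S]={$}  FOLLOW[A]={b}  FOLLOW[B]={$}

FOLLOW(A) = ["b"]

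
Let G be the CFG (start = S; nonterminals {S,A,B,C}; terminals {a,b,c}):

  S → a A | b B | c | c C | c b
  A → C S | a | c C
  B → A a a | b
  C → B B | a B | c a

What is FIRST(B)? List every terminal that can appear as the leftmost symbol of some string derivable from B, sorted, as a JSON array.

FIRST iteration:
[1]
  A via A→a: +{a}
  A via A→c C: +{c}
  B via B→A a a: +{a,c}
  B via B→b: +{b}
  C via C→B B: +{a,b,c}
  S via S→a A: +{a}
  S via S→b B: +{b}
  S via S→c: +{c}
  FIRST[S]={a,b,c}  FIRST[A]={a,c}  FIRST[B]={a,b,c}  FIRST[C]={a,b,c}
[2]
  A via A→C S: +{b}
  FIRST[S]={a,b,c}  FIRST[A]={a,b,c}  FIRST[B]={a,b,c}  FIRST[C]={a,b,c}
[3] (stable)
  FIRST[S]={a,b,c}  FIRST[A]={a,b,c}  FIRST[B]={a,b,c}  FIRST[C]={a,b,c}

FIRST(B) = ["a", "b", "c"]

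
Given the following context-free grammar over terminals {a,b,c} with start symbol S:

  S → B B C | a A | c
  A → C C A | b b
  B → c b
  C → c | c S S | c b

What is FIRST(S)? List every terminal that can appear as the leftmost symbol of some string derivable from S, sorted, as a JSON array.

FIRST iteration:
[1]
  A via A→b b: +{b}
  B via B→c b: +{c}
  C via C→c: +{c}
  S via S→B B C: +{c}
  S via S→a A: +{a}
  FIRST(S)={a,c}  FIRST(A)={b}  FIRST(B)={c}  FIRST(C)={c}
[2]
  A via A→C C A: +{c}
  FIRST(S)={a,c}  FIRST(A)={b,c}  FIRST(B)={c}  FIRST(C)={c}
[3] — fixpoint
  FIRST(S)={a,c}  FIRST(A)={b,c}  FIRST(B)={c}  FIRST(C)={c}

FIRST(S) = ["a", "c"]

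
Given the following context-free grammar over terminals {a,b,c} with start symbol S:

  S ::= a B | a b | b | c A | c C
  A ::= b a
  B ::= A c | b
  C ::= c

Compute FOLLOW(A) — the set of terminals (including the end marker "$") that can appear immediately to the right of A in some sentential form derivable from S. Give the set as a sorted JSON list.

FIRST iteration:
iter 1:
  A via A→b a: +{b}
  B via B→A c: +{b}
  C via C→c: +{c}
  S via S→a B: +{a}
  S via S→b: +{b}
  S via S→c A: +{c}
  S: {a,b,c}  A: {b}  B: {b}  C: {c}
iter 2: done
  S: {a,b,c}  A: {b}  B: {b}  C: {c}

Compute FOLLOW by fixpoint:
initialize: $ ∈ FOLLOW(S)
iter 1:
  B→A c: FOLLOW(A) ⊇ FIRST(c) = {c}; new: +{c}
  S→a B: FOLLOW(B) ⊇ FOLLOW(S) ⊇ {$}; new: +{$}
  S→c A: FOLLOW(A) ⊇ FOLLOW(S) ⊇ {$}; new: +{$}
  S→c C: FOLLOW(C) ⊇ FOLLOW(S) ⊇ {$}; new: +{$}
  FOLLOW[S]={$}  FOLLOW[A]={$,c}  FOLLOW[B]={$}  FOLLOW[C]={$}
iter 2: (no change)
  FOLLOW[S]={$}  FOLLOW[A]={$,c}  FOLLOW[B]={$}  FOLLOW[C]={$}

FOLLOW(A) = ["$", "c"]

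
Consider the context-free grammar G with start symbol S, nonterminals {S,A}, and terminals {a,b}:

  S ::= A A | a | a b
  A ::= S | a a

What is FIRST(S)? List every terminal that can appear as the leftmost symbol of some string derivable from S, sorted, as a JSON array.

FIRST sets, iterate to fixpoint:
pass 1:
  A via A→a a: +{a}
  S via S→A A: +{a}
  S: {a}  A: {a}
pass 2: (stable)
  S: {a}  A: {a}

FIRST(S) = ["a"]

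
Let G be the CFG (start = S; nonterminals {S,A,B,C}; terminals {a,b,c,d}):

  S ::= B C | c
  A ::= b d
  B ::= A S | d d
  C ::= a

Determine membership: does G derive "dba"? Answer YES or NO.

Convert to CNF:
  S -> B C | c
  A -> T0 T1
  B -> A S | T1 T1
  C -> a
  T0 -> b
  T1 -> d

Fill CYK table bottom-up:
  cell(0,0) d: {T1}  orig:{}
  cell(1,1) b: {T0}  orig:{}
  cell(2,2) a: {C}
  cell(0,1) db: ∅
  cell(1,2) ba: ∅
  cell(0,2) dba: ∅

S ∉ T[0,2] ⇒ NO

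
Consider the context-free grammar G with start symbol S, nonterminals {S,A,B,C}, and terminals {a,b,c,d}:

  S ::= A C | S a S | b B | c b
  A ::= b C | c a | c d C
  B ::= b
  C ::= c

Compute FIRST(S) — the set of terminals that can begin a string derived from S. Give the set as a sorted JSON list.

FIRST iteration:
round 1:
  A via A→b C: +{b}
  A via A→c a: +{c}
  B via B→b: +{b}
  C via C→c: +{c}
  S via S→A C: +{b,c}
  FIRST(S)={b,c}  FIRST(A)={b,c}  FIRST(B)={b}  FIRST(C)={c}
round 2: done
  FIRST(S)={b,c}  FIRST(A)={b,c}  FIRST(B)={b}  FIRST(C)={c}

FIRST(S) = ["b", "c"]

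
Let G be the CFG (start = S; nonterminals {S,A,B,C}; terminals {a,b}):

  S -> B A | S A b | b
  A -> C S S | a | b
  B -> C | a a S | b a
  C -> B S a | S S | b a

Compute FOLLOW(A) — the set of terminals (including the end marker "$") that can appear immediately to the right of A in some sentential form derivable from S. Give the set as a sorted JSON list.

Compute FIRST by fixpoint:
[1]
  A via A→a: +{a}
  A via A→b: +{b}
  B via B→a a S: +{a}
  B via B→b a: +{b}
  C via C→B S a: +{a,b}
  S via S→B A: +{a,b}
  FIRST(S)={a,b}  FIRST(A)={a,b}  FIRST(B)={a,b}  FIRST(C)={a,b}
[2] — fixpoint
  FIRST(S)={a,b}  FIRST(A)={a,b}  FIRST(B)={a,b}  FIRST(C)={a,b}

Compute FOLLOW by fixpoint:
FOLLOW(S) := {$}
iter 1:
  A→C S S: FOLLOW(C) ⊇ FIRST(S) = {a,b}; new: +{a,b}
  A→C S S: FOLLOW(S) ⊇ FIRST(S) = {a,b}; new: +{a,b}
  C→B S a: FOLLOW(B) ⊇ FIRST(S) = {a,b}; new: +{a,b}
  S→B A: FOLLOW(A) ⊇ FOLLOW(S) ⊇ {$,a,b}; new: +{$,a,b}
  FOLLOW(S)={$,a,b}  FOLLOW(A)={$,a,b}  FOLLOW(B)={a,b}  FOLLOW(C)={a,b}
iter 2: — fixpoint
  FOLLOW(S)={$,a,b}  FOLLOW(A)={$,a,b}  FOLLOW(B)={a,b}  FOLLOW(C)={a,b}

FOLLOW(A) = ["$", "a", "b"]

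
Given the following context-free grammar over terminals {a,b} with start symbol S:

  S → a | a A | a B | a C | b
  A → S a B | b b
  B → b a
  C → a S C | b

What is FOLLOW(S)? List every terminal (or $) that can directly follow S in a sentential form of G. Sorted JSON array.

Compute FIRST by fixpoint:
pass 1:
  A via A→b b: +{b}
  B via B→b a: +{b}
  C via C→a S C: +{a}
  C via C→b: +{b}
  S via S→a: +{a}
  S via S→b: +{b}
  FIRST[S]={a,b}  FIRST[A]={b}  FIRST[B]={b}  FIRST[C]={a,b}
pass 2:
  A via A→S a B: +{a}
  FIRST[S]={a,b}  FIRST[A]={a,b}  FIRST[B]={b}  FIRST[C]={a,b}
pass 3: (stable)
  FIRST[S]={a,b}  FIRST[A]={a,b}  FIRST[B]={b}  FIRST[C]={a,b}

FOLLOW iteration:
FOLLOW(S) := {$}
round 1:
  A→S a B: FOLLOW(S) ⊇ FIRST(a) = {a}; new: +{a}
  C→a S C: FOLLOW(S) ⊇ FIRST(C) = {a,b}; new: +{b}
  S→a A: FOLLOW(A) ⊇ FOLLOW(S) ⊇ {$,a,b}; new: +{$,a,b}
  S→a B: FOLLOW(B) ⊇ FOLLOW(S) ⊇ {$,a,b}; new: +{$,a,b}
  S→a C: FOLLOW(C) ⊇ FOLLOW(S) ⊇ {$,a,b}; new: +{$,a,b}
  S: {$,a,b}  A: {$,a,b}  B: {$,a,b}  C: {$,a,b}
round 2: done
  S: {$,a,b}  A: {$,a,b}  B: {$,a,b}  C: {$,a,b}

FOLLOW(S) = ["$", "a", "b"]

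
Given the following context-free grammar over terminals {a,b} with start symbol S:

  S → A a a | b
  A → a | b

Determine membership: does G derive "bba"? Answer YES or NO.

Convert to CNF:
  S -> A X1 | b
  A -> a | b
  T0 -> a
  X1 -> T0 T0

CYK table (by increasing span):
  cell(0,0) b: {A,S}
  cell(1,1) b: {A,S}
  cell(2,2) a: {A,T0}  orig:{A}
  cell(0,1) bb: ∅
  cell(1,2) ba: ∅
  cell(0,2) bba: ∅

S ∉ T[0,2] ⇒ NO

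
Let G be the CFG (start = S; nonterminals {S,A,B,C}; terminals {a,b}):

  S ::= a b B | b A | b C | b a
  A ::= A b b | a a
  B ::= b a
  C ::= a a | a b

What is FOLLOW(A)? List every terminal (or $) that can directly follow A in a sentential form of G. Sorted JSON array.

Compute FIRST by fixpoint:
iter 1:
  A via A→a a: +{a}
  B via B→b a: +{b}
  C via C→a a: +{a}
  S via S→a b B: +{a}
  S via S→b A: +{b}
  FIRST(S)={a,b}  FIRST(A)={a}  FIRST(B)={b}  FIRST(C)={a}
iter 2: (stable)
  FIRST(S)={a,b}  FIRST(A)={a}  FIRST(B)={b}  FIRST(C)={a}

FOLLOW sets:
FOLLOW(S) := {$}
pass 1:
  A→A b b: FOLLOW(A) ⊇ FIRST(b) = {b}; new: +{b}
  S→a b B: FOLLOW(B) ⊇ FOLLOW(S) ⊇ {$}; new: +{$}
  S→b A: FOLLOW(A) ⊇ FOLLOW(S) ⊇ {$}; new: +{$}
  S→b C: FOLLOW(C) ⊇ FOLLOW(S) ⊇ {$}; new: +{$}
  FOLLOW(S)={$}  FOLLOW(A)={$,b}  FOLLOW(B)={$}  FOLLOW(C)={$}
pass 2: (no change)
  FOLLOW(S)={$}  FOLLOW(A)={$,b}  FOLLOW(B)={$}  FOLLOW(C)={$}

FOLLOW(A) = ["$", "b"]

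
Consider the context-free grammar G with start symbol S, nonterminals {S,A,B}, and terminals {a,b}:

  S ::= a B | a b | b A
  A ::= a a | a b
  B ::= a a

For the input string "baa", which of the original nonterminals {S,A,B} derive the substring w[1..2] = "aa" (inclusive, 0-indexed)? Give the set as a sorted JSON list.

Convert to CNF:
  S -> T0 B | T0 T1 | T1 A
  A -> T0 T0 | T0 T1
  B -> T0 T0
  T0 -> a
  T1 -> b

CYK table (by increasing span) (cells [i..j] with 1 ≤ i ≤ j ≤ 2 only):
  cell(1,1) a: {T0}  orig:{}
  cell(2,2) a: {T0}  orig:{}
  cell(1,2) aa: {A,B}

Original NTs in T[1,2] deriving "aa": ["A", "B"]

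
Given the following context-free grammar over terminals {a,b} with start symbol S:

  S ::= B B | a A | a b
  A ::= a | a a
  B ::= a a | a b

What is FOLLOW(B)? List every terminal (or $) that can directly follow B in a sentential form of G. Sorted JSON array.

Compute FIRST by fixpoint:
pass 1:
  A via A→a: +{a}
  B via B→a a: +{a}
  S via S→B B: +{a}
  FIRST[S]={a}  FIRST[A]={a}  FIRST[B]={a}
pass 2: done
  FIRST[S]={a}  FIRST[A]={a}  FIRST[B]={a}

FOLLOW sets:
initialize: $ ∈ FOLLOW(S)
[1]
  S→B B: FOLLOW(B) ⊇ FIRST(B) = {a}; new: +{a}
  S→B B: FOLLOW(B) ⊇ FOLLOW(S) ⊇ {$}; new: +{$}
  S→a A: FOLLOW(A) ⊇ FOLLOW(S) ⊇ {$}; new: +{$}
  FOLLOW[S]={$}  FOLLOW[A]={$}  FOLLOW[B]={$,a}
[2] — fixpoint
  FOLLOW[S]={$}  FOLLOW[A]={$}  FOLLOW[B]={$,a}

FOLLOW(B) = ["$", "a"]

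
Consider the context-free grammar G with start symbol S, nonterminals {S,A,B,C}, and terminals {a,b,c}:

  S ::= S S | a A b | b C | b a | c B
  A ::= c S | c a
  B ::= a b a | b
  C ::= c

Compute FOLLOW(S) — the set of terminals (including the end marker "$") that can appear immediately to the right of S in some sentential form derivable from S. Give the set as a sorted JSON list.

Compute FIRST by fixpoint:
[1]
  A via A→c S: +{c}
  B via B→a b a: +{a}
  B via B→b: +{b}
  C via C→c: +{c}
  S via S→a A b: +{a}
  S via S→b C: +{b}
  S via S→c B: +{c}
  S: {a,b,c}  A: {c}  B: {a,b}  C: {c}
[2] (stable)
  S: {a,b,c}  A: {c}  B: {a,b}  C: {c}

FOLLOW iteration:
initialize: $ ∈ FOLLOW(S)
[1]
  S→S S: FOLLOW(S) ⊇ FIRST(S) = {a,b,c}; new: +{a,b,c}
  S→a A b: FOLLOW(A) ⊇ FIRST(b) = {b}; new: +{b}
  S→b C: FOLLOW(C) ⊇ FOLLOW(S) ⊇ {$,a,b,c}; new: +{$,a,b,c}
  S→c B: FOLLOW(B) ⊇ FOLLOW(S) ⊇ {$,a,b,c}; new: +{$,a,b,c}
  FOLLOW[S]={$,a,b,c}  FOLLOW[A]={b}  FOLLOW[B]={$,a,b,c}  FOLLOW[C]={$,a,b,c}
[2] done
  FOLLOW[S]={$,a,b,c}  FOLLOW[A]={b}  FOLLOW[B]={$,a,b,c}  FOLLOW[C]={$,a,b,c}

FOLLOW(S) = ["$", "a", "b", "c"]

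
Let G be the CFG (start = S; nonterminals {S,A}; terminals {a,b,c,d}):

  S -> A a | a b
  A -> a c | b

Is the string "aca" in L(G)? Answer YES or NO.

CNF form of G:
  S -> A T0 | T0 T2
  A -> T0 T1 | b
  T0 -> a
  T1 -> c
  T2 -> b

CYK table (by increasing span):
  T[0,0] 'a' = {T0}  orig:{}
  T[1,1] 'c' = {T1}  orig:{}
  T[2,2] 'a' = {T0}  orig:{}
  T[0,1] 'ac' = {A}
  T[1,2] 'ca' = ∅
  T[0,2] 'aca' = {S}

S ∈ T[0,2] ⇒ YES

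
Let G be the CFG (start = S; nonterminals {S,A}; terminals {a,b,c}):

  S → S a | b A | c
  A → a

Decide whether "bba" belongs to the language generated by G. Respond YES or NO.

Convert to CNF:
  S -> S T0 | T1 A | c
  A -> a
  T0 -> a
  T1 -> b

CYK fill:
  cell(0,0) b: {T1}  orig:{}
  cell(1,1) b: {T1}  orig:{}
  cell(2,2) a: {A,T0}  orig:{A}
  cell(0,1) bb: ∅
  cell(1,2) ba: {S}
  cell(0,2) bba: ∅

S ∉ T[0,2] ⇒ NO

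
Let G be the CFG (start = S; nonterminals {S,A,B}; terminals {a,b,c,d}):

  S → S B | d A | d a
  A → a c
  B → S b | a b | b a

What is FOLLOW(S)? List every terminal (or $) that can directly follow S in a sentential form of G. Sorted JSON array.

FIRST sets, iterate to fixpoint:
round 1:
  A via A→a c: +{a}
  B via B→a b: +{a}
  B via B→b a: +{b}
  S via S→d A: +{d}
  FIRST[S]={d}  FIRST[A]={a}  FIRST[B]={a,b}
round 2:
  B via B→S b: +{d}
  FIRST[S]={d}  FIRST[A]={a}  FIRST[B]={a,b,d}
round 3: — fixpoint
  FIRST[S]={d}  FIRST[A]={a}  FIRST[B]={a,b,d}

FOLLOW sets:
FOLLOW(S) := {$}
[1]
  B→S b: FOLLOW(S) ⊇ FIRST(b) = {b}; new: +{b}
  S→S B: FOLLOW(S) ⊇ FIRST(B) = {a,b,d}; new: +{a,d}
  S→S B: FOLLOW(B) ⊇ FOLLOW(S) ⊇ {$,a,b,d}; new: +{$,a,b,d}
  S→d A: FOLLOW(A) ⊇ FOLLOW(S) ⊇ {$,a,b,d}; new: +{$,a,b,d}
  FOLLOW(S)={$,a,b,d}  FOLLOW(A)={$,a,b,d}  FOLLOW(B)={$,a,b,d}
[2] — fixpoint
  FOLLOW(S)={$,a,b,d}  FOLLOW(A)={$,a,b,d}  FOLLOW(B)={$,a,b,d}

FOLLOW(S) = ["$", "a", "b", "d"]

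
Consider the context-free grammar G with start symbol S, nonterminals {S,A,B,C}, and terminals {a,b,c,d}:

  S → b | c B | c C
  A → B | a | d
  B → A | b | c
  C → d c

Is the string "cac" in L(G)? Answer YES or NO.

CNF form of G:
  S -> T1 B | T1 C | b
  A -> a | b | c | d
  B -> a | b | c | d
  C -> T0 T1
  T0 -> d
  T1 -> c

CYK fill:
  [0..0]={A,B,T1}  "c"  orig:{A,B}
  [1..1]={A,B}  "a"
  [2..2]={A,B,T1}  "c"  orig:{A,B}
  [0..1]={S}  "ca"
  [1..2]=∅  "ac"
  [0..2]=∅  "cac"

S ∉ T[0,2] ⇒ NO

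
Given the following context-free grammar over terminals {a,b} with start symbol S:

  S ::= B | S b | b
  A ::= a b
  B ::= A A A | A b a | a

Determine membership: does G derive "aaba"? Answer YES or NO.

Convert to CNF:
  S -> A X4 | A X5 | S T1 | a | b
  A -> T0 T1
  B -> A X2 | A X3 | a
  T0 -> a
  T1 -> b
  X2 -> A A
  X3 -> T1 T0
  X4 -> A A
  X5 -> T1 T0

CYK fill:
  T[0,0] 'a' = {B,S,T0}  orig:{B,S}
  T[1,1] 'a' = {B,S,T0}  orig:{B,S}
  T[2,2] 'b' = {S,T1}  orig:{S}
  T[3,3] 'a' = {B,S,T0}  orig:{B,S}
  T[0,1] 'aa' = ∅
  T[1,2] 'ab' = {A,S}
  T[2,3] 'ba' = {X3,X5}  orig:{}
  T[0,2] 'aab' = ∅
  T[1,3] 'aba' = ∅
  T[0,3] 'aaba' = ∅

S ∉ T[0,3] ⇒ NO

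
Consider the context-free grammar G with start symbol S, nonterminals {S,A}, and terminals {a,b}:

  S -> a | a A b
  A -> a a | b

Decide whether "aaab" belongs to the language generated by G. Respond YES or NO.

CNF form of G:
  S -> T0 X2 | a
  A -> T0 T0 | b
  T0 -> a
  T1 -> b
  X2 -> A T1

CYK fill:
  [0..0]={S,T0}  "a"  orig:{S}
  [1..1]={S,T0}  "a"  orig:{S}
  [2..2]={S,T0}  "a"  orig:{S}
  [3..3]={A,T1}  "b"  orig:{A}
  [0..1]={A}  "aa"
  [1..2]={A}  "aa"
  [2..3]=∅  "ab"
  [0..2]=∅  "aaa"
  [1..3]={X2}  "aab"  orig:{}
  [0..3]={S}  "aaab"

S ∈ T[0,3] ⇒ YES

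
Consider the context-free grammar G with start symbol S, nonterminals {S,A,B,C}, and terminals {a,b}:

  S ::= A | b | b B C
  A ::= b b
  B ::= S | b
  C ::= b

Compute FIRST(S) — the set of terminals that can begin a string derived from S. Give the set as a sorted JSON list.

FIRST iteration:
iter 1:
  A via A→b b: +{b}
  B via B→b: +{b}
  C via C→b: +{b}
  S via S→A: +{b}
  FIRST[S]={b}  FIRST[A]={b}  FIRST[B]={b}  FIRST[C]={b}
iter 2: (no change)
  FIRST[S]={b}  FIRST[A]={b}  FIRST[B]={b}  FIRST[C]={b}

FIRST(S) = ["b"]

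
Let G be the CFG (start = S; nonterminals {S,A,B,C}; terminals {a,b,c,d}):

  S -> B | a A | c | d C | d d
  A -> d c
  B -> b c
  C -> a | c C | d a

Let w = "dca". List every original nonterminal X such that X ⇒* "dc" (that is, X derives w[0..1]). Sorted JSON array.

CNF form of G:
  S -> T0 C | T0 T0 | T2 T1 | T3 A | c
  A -> T0 T1
  B -> T2 T1
  C -> T0 T3 | T1 C | a
  T0 -> d
  T1 -> c
  T2 -> b
  T3 -> a

CYK fill — only the sub-triangle for w[0..1]:
  [0..0]={T0}  "d"  orig:{}
  [1..1]={S,T1}  "c"  orig:{S}
  [0..1]={A}  "dc"

Original NTs in T[0,1] deriving "dc": ["A"]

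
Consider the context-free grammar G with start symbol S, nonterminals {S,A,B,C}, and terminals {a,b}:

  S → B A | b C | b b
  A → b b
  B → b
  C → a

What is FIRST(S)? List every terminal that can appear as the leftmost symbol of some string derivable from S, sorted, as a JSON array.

Compute FIRST by fixpoint:
iter 1:
  A via A→b b: +{b}
  B via B→b: +{b}
  C via C→a: +{a}
  S via S→B A: +{b}
  S: {b}  A: {b}  B: {b}  C: {a}
iter 2: (no change)
  S: {b}  A: {b}  B: {b}  C: {a}

FIRST(S) = ["b"]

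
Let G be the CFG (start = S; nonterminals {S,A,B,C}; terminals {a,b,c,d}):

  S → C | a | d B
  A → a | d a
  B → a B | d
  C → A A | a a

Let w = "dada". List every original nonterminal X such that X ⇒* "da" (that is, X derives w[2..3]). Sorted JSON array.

Convert to CNF:
  S -> A A | T0 B | T1 T1 | a
  A -> T0 T1 | a
  B -> T1 B | d
  C -> A A | T1 T1
  T0 -> d
  T1 -> a

CYK table (by increasing span), restricted to cells inside w[2..3]:
  T[2,2] 'd' = {B,T0}  orig:{B}
  T[3,3] 'a' = {A,S,T1}  orig:{A,S}
  T[2,3] 'da' = {A}

Original NTs in T[2,3] deriving "da": ["A"]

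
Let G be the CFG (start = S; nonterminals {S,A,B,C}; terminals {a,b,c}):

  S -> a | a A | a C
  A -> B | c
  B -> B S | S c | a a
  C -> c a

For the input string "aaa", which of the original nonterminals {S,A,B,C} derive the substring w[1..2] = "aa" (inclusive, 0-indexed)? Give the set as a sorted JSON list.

Convert to CNF:
  S -> T1 A | T1 C | a
  A -> B S | S T0 | T1 T1 | c
  B -> B S | S T0 | T1 T1
  C -> T0 T1
  T0 -> c
  T1 -> a

Fill CYK table bottom-up, restricted to cells inside w[1..2]:
  cell(1,1) a: {S,T1}  orig:{S}
  cell(2,2) a: {S,T1}  orig:{S}
  cell(1,2) aa: {A,B}

Original NTs in T[1,2] deriving "aa": ["A", "B"]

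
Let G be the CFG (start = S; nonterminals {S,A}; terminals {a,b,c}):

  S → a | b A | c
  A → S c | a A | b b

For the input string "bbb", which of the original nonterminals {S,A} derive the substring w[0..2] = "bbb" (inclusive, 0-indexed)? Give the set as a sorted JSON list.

CNF form of G:
  S -> T2 A | a | c
  A -> S T0 | T1 A | T2 T2
  T0 -> c
  T1 -> a
  T2 -> b

CYK table (by increasing span) (cells [i..j] with 0 ≤ i ≤ j ≤ 2 only):
  cell(0,0) b: {T2}  orig:{}
  cell(1,1) b: {T2}  orig:{}
  cell(2,2) b: {T2}  orig:{}
  cell(0,1) bb: {A}
  cell(1,2) bb: {A}
  cell(0,2) bbb: {S}

Original NTs in T[0,2] deriving "bbb": ["S"]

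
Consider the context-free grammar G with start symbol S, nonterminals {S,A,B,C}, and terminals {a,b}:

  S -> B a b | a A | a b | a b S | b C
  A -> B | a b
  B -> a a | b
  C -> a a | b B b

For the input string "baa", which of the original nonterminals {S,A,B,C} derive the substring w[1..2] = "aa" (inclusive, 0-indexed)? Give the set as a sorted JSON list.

CNF form of G:
  S -> B X3 | T0 A | T0 T1 | T0 X4 | T1 C
  A -> T0 T0 | T0 T1 | b
  B -> T0 T0 | b
  C -> T0 T0 | T1 X2
  T0 -> a
  T1 -> b
  X2 -> B T1
  X3 -> T0 T1
  X4 -> T1 S

Fill CYK table bottom-up, restricted to cells inside w[1..2]:
  cell(1,1) a: {T0}  orig:{}
  cell(2,2) a: {T0}  orig:{}
  cell(1,2) aa: {A,B,C}

Original NTs in T[1,2] deriving "aa": ["A", "B", "C"]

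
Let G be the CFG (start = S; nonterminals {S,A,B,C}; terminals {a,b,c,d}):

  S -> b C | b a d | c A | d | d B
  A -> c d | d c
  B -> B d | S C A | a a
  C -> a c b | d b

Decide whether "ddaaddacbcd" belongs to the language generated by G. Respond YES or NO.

Convert to CNF:
  S -> T0 A | T1 B | T3 C | T3 X6 | d
  A -> T0 T1 | T1 T0
  B -> B T1 | S X4 | T2 T2
  C -> T1 T3 | T2 X5
  T0 -> c
  T1 -> d
  T2 -> a
  T3 -> b
  X4 -> C A
  X5 -> T0 T3
  X6 -> T2 T1

Fill CYK table bottom-up:
  T[0,0] 'd' = {S,T1}  orig:{S}
  T[1,1] 'd' = {S,T1}  orig:{S}
  T[2,2] 'a' = {T2}  orig:{}
  T[3,3] 'a' = {T2}  orig:{}
  T[4,4] 'd' = {S,T1}  orig:{S}
  T[5,5] 'd' = {S,T1}  orig:{S}
  T[6,6] 'a' = {T2}  orig:{}
  T[7,7] 'c' = {T0}  orig:{}
  T[8,8] 'b' = {T3}  orig:{}
  T[9,9] 'c' = {T0}  orig:{}
  T[10,10] 'd' = {S,T1}  orig:{S}
  T[0,1] 'dd' = ∅
  T[1,2] 'da' = ∅
  T[2,3] 'aa' = {B}
  T[3,4] 'ad' = {X6}  orig:{}
  T[4,5] 'dd' = ∅
  T[5,6] 'da' = ∅
  T[6,7] 'ac' = ∅
  T[7,8] 'cb' = {X5}  orig:{}
  T[8,9] 'bc' = ∅
  T[9,10] 'cd' = {A}
  T[0,2] 'dda' = ∅
  T[1,3] 'daa' = {S}
  T[2,4] 'aad' = {B}
  T[3,5] 'add' = ∅
  T[4,6] 'dda' = ∅
  T[5,7] 'dac' = ∅
  T[6,8] 'acb' = {C}
  T[7,9] 'cbc' = ∅
  T[8,10] 'bcd' = ∅
  T[0,3] 'ddaa' = ∅
  T[1,4] 'daad' = {S}
  T[2,5] 'aadd' = {B}
  T[3,6] 'adda' = ∅
  T[4,7] 'ddac' = ∅
  T[5,8] 'dacb' = ∅
  T[6,9] 'acbc' = ∅
  T[7,10] 'cbcd' = ∅
  T[0,4] 'ddaad' = ∅
  T[1,5] 'daadd' = {S}
  T[2,6] 'aadda' = ∅
  T[3,7] 'addac' = ∅
  T[4,8] 'ddacb' = ∅
  T[5,9] 'dacbc' = ∅
  T[6,10] 'acbcd' = {X4}  orig:{}
  T[0,5] 'ddaadd' = ∅
  T[1,6] 'daadda' = ∅
  T[2,7] 'aaddac' = ∅
  T[3,8] 'addacb' = ∅
  T[4,9] 'ddacbc' = ∅
  T[5,10] 'dacbcd' = {B}
  T[0,6] 'ddaadda' = ∅
  T[1,7] 'daaddac' = ∅
  T[2,8] 'aaddacb' = ∅
  T[3,9] 'addacbc' = ∅
  T[4,10] 'ddacbcd' = {S}
  T[0,7] 'ddaaddac' = ∅
  T[1,8] 'daaddacb' = ∅
  T[2,9] 'aaddacbc' = ∅
  T[3,10] 'addacbcd' = ∅
  T[0,8] 'ddaaddacb' = ∅
  T[1,9] 'daaddacbc' = ∅
  T[2,10] 'aaddacbcd' = ∅
  T[0,9] 'ddaaddacbc' = ∅
  T[1,10] 'daaddacbcd' = {B}
  T[0,10] 'ddaaddacbcd' = {S}

S ∈ T[0,10] ⇒ YES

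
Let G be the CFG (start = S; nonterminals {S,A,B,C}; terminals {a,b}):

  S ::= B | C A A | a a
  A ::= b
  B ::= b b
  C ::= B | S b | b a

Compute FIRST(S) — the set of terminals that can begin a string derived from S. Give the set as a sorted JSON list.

FIRST iteration:
iter 1:
  A via A→b: +{b}
  B via B→b b: +{b}
  C via C→B: +{b}
  S via S→B: +{b}
  S via S→a a: +{a}
  FIRST[S]={a,b}  FIRST[A]={b}  FIRST[B]={b}  FIRST[C]={b}
iter 2:
  C via C→S b: +{a}
  FIRST[S]={a,b}  FIRST[A]={b}  FIRST[B]={b}  FIRST[C]={a,b}
iter 3: (stable)
  FIRST[S]={a,b}  FIRST[A]={b}  FIRST[B]={b}  FIRST[C]={a,b}

FIRST(S) = ["a", "b"]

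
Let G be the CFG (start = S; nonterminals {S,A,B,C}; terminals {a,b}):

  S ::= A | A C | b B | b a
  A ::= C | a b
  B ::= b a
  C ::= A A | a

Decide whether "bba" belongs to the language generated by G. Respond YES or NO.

Convert to CNF:
  S -> A A | A C | T0 T1 | T1 B | T1 T0 | a
  A -> A A | T0 T1 | a
  B -> T1 T0
  C -> A A | a
  T0 -> a
  T1 -> b

CYK table (by increasing span):
  cell(0,0) b: {T1}  orig:{}
  cell(1,1) b: {T1}  orig:{}
  cell(2,2) a: {A,C,S,T0}  orig:{A,C,S}
  cell(0,1) bb: ∅
  cell(1,2) ba: {B,S}
  cell(0,2) bba: {S}

S ∈ T[0,2] ⇒ YES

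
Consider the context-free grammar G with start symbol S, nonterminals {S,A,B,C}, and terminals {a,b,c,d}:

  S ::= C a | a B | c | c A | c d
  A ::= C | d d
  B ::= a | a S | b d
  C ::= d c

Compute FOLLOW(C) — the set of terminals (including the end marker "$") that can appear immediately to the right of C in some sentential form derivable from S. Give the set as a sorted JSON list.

FIRST sets, iterate to fixpoint:
pass 1:
  A via A→d d: +{d}
  B via B→a: +{a}
  B via B→b d: +{b}
  C via C→d c: +{d}
  S via S→C a: +{d}
  S via S→a B: +{a}
  S via S→c: +{c}
  FIRST[S]={a,c,d}  FIRST[A]={d}  FIRST[B]={a,b}  FIRST[C]={d}
pass 2: — fixpoint
  FIRST[S]={a,c,d}  FIRST[A]={d}  FIRST[B]={a,b}  FIRST[C]={d}

FOLLOW iteration:
seed FOLLOW(S) with $
round 1:
  S→C a: FOLLOW(C) ⊇ FIRST(a) = {a}; new: +{a}
  S→a B: FOLLOW(B) ⊇ FOLLOW(S) ⊇ {$}; new: +{$}
  S→c A: FOLLOW(A) ⊇ FOLLOW(S) ⊇ {$}; new: +{$}
  S: {$}  A: {$}  B: {$}  C: {a}
round 2:
  A→C: FOLLOW(C) ⊇ FOLLOW(A) ⊇ {$}; new: +{$}
  S: {$}  A: {$}  B: {$}  C: {$,a}
round 3: (stable)
  S: {$}  A: {$}  B: {$}  C: {$,a}

FOLLOW(C) = ["$", "a"]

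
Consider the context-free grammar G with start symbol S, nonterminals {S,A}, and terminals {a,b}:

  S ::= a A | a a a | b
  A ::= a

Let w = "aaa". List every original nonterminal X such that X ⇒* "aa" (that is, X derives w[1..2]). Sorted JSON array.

Convert to CNF:
  S -> T0 A | T0 X1 | b
  A -> a
  T0 -> a
  X1 -> T0 T0

CYK table (by increasing span), restricted to cells inside w[1..2]:
  T[1,1] 'a' = {A,T0}  orig:{A}
  T[2,2] 'a' = {A,T0}  orig:{A}
  T[1,2] 'aa' = {S,X1}  orig:{S}

Original NTs in T[1,2] deriving "aa": ["S"]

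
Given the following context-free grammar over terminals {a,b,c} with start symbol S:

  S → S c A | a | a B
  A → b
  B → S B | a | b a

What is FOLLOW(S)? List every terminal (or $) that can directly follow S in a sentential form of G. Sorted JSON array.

FIRST sets, iterate to fixpoint:
iter 1:
  A via A→b: +{b}
  B via B→a: +{a}
  B via B→b a: +{b}
  S via S→a: +{a}
  FIRST(S)={a}  FIRST(A)={b}  FIRST(B)={a,b}
iter 2: (stable)
  FIRST(S)={a}  FIRST(A)={b}  FIRST(B)={a,b}

FOLLOW iteration:
initialize: $ ∈ FOLLOW(S)
iter 1:
  B→S B: FOLLOW(S) ⊇ FIRST(B) = {a,b}; new: +{a,b}
  S→S c A: FOLLOW(S) ⊇ FIRST(c) = {c}; new: +{c}
  S→S c A: FOLLOW(A) ⊇ FOLLOW(S) ⊇ {$,a,b,c}; new: +{$,a,b,c}
  S→a B: FOLLOW(B) ⊇ FOLLOW(S) ⊇ {$,a,b,c}; new: +{$,a,b,c}
  FOLLOW(S)={$,a,b,c}  FOLLOW(A)={$,a,b,c}  FOLLOW(B)={$,a,b,c}
iter 2: (stable)
  FOLLOW(S)={$,a,b,c}  FOLLOW(A)={$,a,b,c}  FOLLOW(B)={$,a,b,c}

FOLLOW(S) = ["$", "a", "b", "c"]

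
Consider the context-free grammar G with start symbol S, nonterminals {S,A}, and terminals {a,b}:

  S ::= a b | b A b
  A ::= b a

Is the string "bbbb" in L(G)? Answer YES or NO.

Convert to CNF:
  S -> T0 X2 | T1 T0
  A -> T0 T1
  T0 -> b
  T1 -> a
  X2 -> A T0

CYK table (by increasing span):
  cell(0,0) b: {T0}  orig:{}
  cell(1,1) b: {T0}  orig:{}
  cell(2,2) b: {T0}  orig:{}
  cell(3,3) b: {T0}  orig:{}
  cell(0,1) bb: ∅
  cell(1,2) bb: ∅
  cell(2,3) bb: ∅
  cell(0,2) bbb: ∅
  cell(1,3) bbb: ∅
  cell(0,3) bbbb: ∅

S ∉ T[0,3] ⇒ NO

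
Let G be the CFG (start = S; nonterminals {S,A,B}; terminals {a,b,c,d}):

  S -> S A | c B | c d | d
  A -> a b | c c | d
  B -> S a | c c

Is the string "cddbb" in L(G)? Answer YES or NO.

CNF form of G:
  S -> S A | T2 B | T2 T3 | d
  A -> T0 T1 | T2 T2 | d
  B -> S T0 | T2 T2
  T0 -> a
  T1 -> b
  T2 -> c
  T3 -> d

Fill CYK table bottom-up:
  cell(0,0) c: {T2}  orig:{}
  cell(1,1) d: {A,S,T3}  orig:{A,S}
  cell(2,2) d: {A,S,T3}  orig:{A,S}
  cell(3,3) b: {T1}  orig:{}
  cell(4,4) b: {T1}  orig:{}
  cell(0,1) cd: {S}
  cell(1,2) dd: {S}
  cell(2,3) db: ∅
  cell(3,4) bb: ∅
  cell(0,2) cdd: {S}
  cell(1,3) ddb: ∅
  cell(2,4) dbb: ∅
  cell(0,3) cddb: ∅
  cell(1,4) ddbb: ∅
  cell(0,4) cddbb: ∅

S ∉ T[0,4] ⇒ NO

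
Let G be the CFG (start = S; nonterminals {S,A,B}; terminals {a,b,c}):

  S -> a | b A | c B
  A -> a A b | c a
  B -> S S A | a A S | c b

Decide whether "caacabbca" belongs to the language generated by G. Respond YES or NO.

CNF form of G:
  S -> T1 A | T2 B | a
  A -> T0 X3 | T2 T0
  B -> S X4 | T0 X5 | T2 T1
  T0 -> a
  T1 -> b
  T2 -> c
  X3 -> A T1
  X4 -> S A
  X5 -> A S

CYK fill:
  cell(0,0) c: {T2}  orig:{}
  cell(1,1) a: {S,T0}  orig:{S}
  cell(2,2) a: {S,T0}  orig:{S}
  cell(3,3) c: {T2}  orig:{}
  cell(4,4) a: {S,T0}  orig:{S}
  cell(5,5) b: {T1}  orig:{}
  cell(6,6) b: {T1}  orig:{}
  cell(7,7) c: {T2}  orig:{}
  cell(8,8) a: {S,T0}  orig:{S}
  cell(0,1) ca: {A}
  cell(1,2) aa: ∅
  cell(2,3) ac: ∅
  cell(3,4) ca: {A}
  cell(4,5) ab: ∅
  cell(5,6) bb: ∅
  cell(6,7) bc: ∅
  cell(7,8) ca: {A}
  cell(0,2) caa: {X5}  orig:{}
  cell(1,3) aac: ∅
  cell(2,4) aca: {X4}  orig:{}
  cell(3,5) cab: {X3}  orig:{}
  cell(4,6) abb: ∅
  cell(5,7) bbc: ∅
  cell(6,8) bca: {S}
  cell(0,3) caac: ∅
  cell(1,4) aaca: {B}
  cell(2,5) acab: {A}
  cell(3,6) cabb: ∅
  cell(4,7) abbc: ∅
  cell(5,8) bbca: ∅
  cell(0,4) caaca: {S}
  cell(1,5) aacab: {X4}  orig:{}
  cell(2,6) acabb: {X3}  orig:{}
  cell(3,7) cabbc: ∅
  cell(4,8) abbca: ∅
  cell(0,5) caacab: ∅
  cell(1,6) aacabb: {A}
  cell(2,7) acabbc: ∅
  cell(3,8) cabbca: ∅
  cell(0,6) caacabb: ∅
  cell(1,7) aacabbc: ∅
  cell(2,8) acabbca: {X5}  orig:{}
  cell(0,7) caacabbc: ∅
  cell(1,8) aacabbca: {B}
  cell(0,8) caacabbca: {S}

S ∈ T[0,8] ⇒ YES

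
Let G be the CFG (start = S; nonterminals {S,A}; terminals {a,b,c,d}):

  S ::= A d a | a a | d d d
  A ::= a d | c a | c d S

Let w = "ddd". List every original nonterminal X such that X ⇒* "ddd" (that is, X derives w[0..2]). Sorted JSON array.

CNF form of G:
  S -> A X4 | T0 T0 | T1 X5
  A -> T0 T1 | T2 T0 | T2 X3
  T0 -> a
  T1 -> d
  T2 -> c
  X3 -> T1 S
  X4 -> T1 T0
  X5 -> T1 T1

Fill CYK table bottom-up (cells [i..j] with 0 ≤ i ≤ j ≤ 2 only):
  T[0,0] 'd' = {T1}  orig:{}
  T[1,1] 'd' = {T1}  orig:{}
  T[2,2] 'd' = {T1}  orig:{}
  T[0,1] 'dd' = {X5}  orig:{}
  T[1,2] 'dd' = {X5}  orig:{}
  T[0,2] 'ddd' = {S}

Original NTs in T[0,2] deriving "ddd": ["S"]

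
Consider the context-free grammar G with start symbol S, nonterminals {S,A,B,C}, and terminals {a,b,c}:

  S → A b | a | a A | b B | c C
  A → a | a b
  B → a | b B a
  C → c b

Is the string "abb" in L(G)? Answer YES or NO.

CNF form of G:
  S -> A T1 | T0 A | T1 B | T2 C | a
  A -> T0 T1 | a
  B -> T1 X3 | a
  C -> T2 T1
  T0 -> a
  T1 -> b
  T2 -> c
  X3 -> B T0

CYK table (by increasing span):
  T[0,0] 'a' = {A,B,S,T0}  orig:{A,B,S}
  T[1,1] 'b' = {T1}  orig:{}
  T[2,2] 'b' = {T1}  orig:{}
  T[0,1] 'ab' = {A,S}
  T[1,2] 'bb' = ∅
  T[0,2] 'abb' = {S}

S ∈ T[0,2] ⇒ YES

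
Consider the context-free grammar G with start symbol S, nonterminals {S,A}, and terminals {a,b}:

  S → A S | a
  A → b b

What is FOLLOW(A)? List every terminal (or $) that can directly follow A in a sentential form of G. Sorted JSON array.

Compute FIRST by fixpoint:
round 1:
  A via A→b b: +{b}
  S via S→A S: +{b}
  S via S→a: +{a}
  FIRST[S]={a,b}  FIRST[A]={b}
round 2: (no change)
  FIRST[S]={a,b}  FIRST[A]={b}

Compute FOLLOW by fixpoint:
FOLLOW(S) := {$}
round 1:
  S→A S: FOLLOW(A) ⊇ FIRST(S) = {a,b}; new: +{a,b}
  FOLLOW[S]={$}  FOLLOW[A]={a,b}
round 2: done
  FOLLOW[S]={$}  FOLLOW[A]={a,b}

FOLLOW(A) = ["a", "b"]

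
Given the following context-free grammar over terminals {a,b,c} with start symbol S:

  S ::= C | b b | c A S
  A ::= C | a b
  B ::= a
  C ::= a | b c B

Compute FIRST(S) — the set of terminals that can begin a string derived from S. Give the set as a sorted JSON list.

Compute FIRST by fixpoint:
pass 1:
  A via A→a b: +{a}
  B via B→a: +{a}
  C via C→a: +{a}
  C via C→b c B: +{b}
  S via S→C: +{a,b}
  S via S→c A S: +{c}
  S: {a,b,c}  A: {a}  B: {a}  C: {a,b}
pass 2:
  A via A→C: +{b}
  S: {a,b,c}  A: {a,b}  B: {a}  C: {a,b}
pass 3: — fixpoint
  S: {a,b,c}  A: {a,b}  B: {a}  C: {a,b}

FIRST(S) = ["a", "b", "c"]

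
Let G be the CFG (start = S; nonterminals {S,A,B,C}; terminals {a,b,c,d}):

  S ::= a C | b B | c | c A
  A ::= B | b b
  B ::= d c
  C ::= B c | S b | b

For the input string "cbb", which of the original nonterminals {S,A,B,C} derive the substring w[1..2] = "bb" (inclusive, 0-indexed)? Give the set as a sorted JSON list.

CNF form of G:
  S -> T0 B | T2 A | T3 C | c
  A -> T0 T0 | T1 T2
  B -> T1 T2
  C -> B T2 | S T0 | b
  T0 -> b
  T1 -> d
  T2 -> c
  T3 -> a

CYK table (by increasing span) — only the sub-triangle for w[1..2]:
  T[1,1] 'b' = {C,T0}  orig:{C}
  T[2,2] 'b' = {C,T0}  orig:{C}
  T[1,2] 'bb' = {A}

Original NTs in T[1,2] deriving "bb": ["A"]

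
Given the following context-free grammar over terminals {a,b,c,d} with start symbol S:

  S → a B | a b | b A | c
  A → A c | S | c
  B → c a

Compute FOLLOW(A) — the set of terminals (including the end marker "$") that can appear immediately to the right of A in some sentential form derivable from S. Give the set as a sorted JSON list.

FIRST iteration:
pass 1:
  A via A→c: +{c}
  B via B→c a: +{c}
  S via S→a B: +{a}
  S via S→b A: +{b}
  S via S→c: +{c}
  FIRST[S]={a,b,c}  FIRST[A]={c}  FIRST[B]={c}
pass 2:
  A via A→S: +{a,b}
  FIRST[S]={a,b,c}  FIRST[A]={a,b,c}  FIRST[B]={c}
pass 3: (stable)
  FIRST[S]={a,b,c}  FIRST[A]={a,b,c}  FIRST[B]={c}

Compute FOLLOW by fixpoint:
FOLLOW(S) := {$}
round 1:
  A→A c: FOLLOW(A) ⊇ FIRST(c) = {c}; new: +{c}
  A→S: FOLLOW(S) ⊇ FOLLOW(A) ⊇ {c}; new: +{c}
  S→a B: FOLLOW(B) ⊇ FOLLOW(S) ⊇ {$,c}; new: +{$,c}
  S→b A: FOLLOW(A) ⊇ FOLLOW(S) ⊇ {$,c}; new: +{$}
  FOLLOW[S]={$,c}  FOLLOW[A]={$,c}  FOLLOW[B]={$,c}
round 2: (stable)
  FOLLOW[S]={$,c}  FOLLOW[A]={$,c}  FOLLOW[B]={$,c}

FOLLOW(A) = ["$", "c"]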